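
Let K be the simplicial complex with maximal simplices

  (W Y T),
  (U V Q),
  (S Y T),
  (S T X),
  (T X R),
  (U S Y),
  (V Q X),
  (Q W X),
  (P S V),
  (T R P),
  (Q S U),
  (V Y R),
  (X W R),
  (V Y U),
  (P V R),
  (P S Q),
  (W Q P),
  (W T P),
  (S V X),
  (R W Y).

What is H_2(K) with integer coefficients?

H_2 = 0.

Take the total order P < Q < R < S < T < U < V < W < X < Y on the vertex set. Then K (dimension 2) consists of the simplices:

  0-simplices (10): P, Q, R, S, T, U, V, W, X, Y
  1-simplices (30): PQ, PR, PS, PT, PV, PW, QS, QU, QV, QW, QX, RT, RV, RW, RX, RY, ST, SU, SV, SX, SY, TW, TX, TY, UV, UY, VX, VY, WX, WY
  2-simplices (20): PQS, PQW, PRT, PRV, PSV, PTW, QSU, QUV, QVX, QWX, RTX, RVY, RWX, RWY, STX, STY, SUY, SVX, TWY, UVY

giving chain groups C_0 ≅ Z^10, C_1 ≅ Z^30, C_2 ≅ Z^20.

∂_1: C_1 → C_0 is given by ∂[p,q] = [q] − [p].
As a 10×30 matrix over Z this has rank 9, with invariant factors (1,1,1,1,1,1,1,1,1).

∂_2: C_2 → C_1 sends each 2-simplex [p,q,r] to [q,r] − [p,r] + [p,q]. For instance
  ∂PRV = RV − PV + PR,
  ∂PQS = QS − PS + PQ.
As a 30×20 matrix over Z this has rank 20, with invariant factors (1,1,1,1,1,1,1,1,1,1,1,1,1,1,1,1,1,1,1,2).

Computing H_k = (kernel of ∂_k) / (image of ∂_{k+1}):

  H_2: rank ker ∂_2 − rank ∂_3 = (20 − 20) − 0 = 0, and there is no ∂_3, so H_2 ≅ 0.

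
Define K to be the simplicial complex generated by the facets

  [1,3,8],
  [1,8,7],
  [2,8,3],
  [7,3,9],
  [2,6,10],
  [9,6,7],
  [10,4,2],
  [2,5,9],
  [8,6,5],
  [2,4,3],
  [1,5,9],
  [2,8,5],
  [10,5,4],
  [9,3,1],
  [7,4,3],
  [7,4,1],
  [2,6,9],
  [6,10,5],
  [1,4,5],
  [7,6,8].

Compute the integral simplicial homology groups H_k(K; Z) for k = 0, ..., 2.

Fix the vertex order 1 < 2 < 3 < 4 < 5 < 6 < 7 < 8 < 9 < 10 and write every simplex with vertices in increasing order. Then dim K = 2 and the simplices of K are:

  0-simplices (10): [1], [2], [3], [4], [5], [6], [7], [8], [9], [10]
  1-simplices (30): (30 of them)
  2-simplices (20): (20 of them)

giving chain groups C_0 ≅ Z^10, C_1 ≅ Z^30, C_2 ≅ Z^20.

The boundary map ∂_1: C_1 → C_0 sends each edge [p,q] (with p < q) to q − p.
The 10×30 boundary matrix has rank 9 and Smith normal form diag(1,1,1,1,1,1,1,1,1).

The boundary map ∂_2: C_2 → C_1 acts by ∂[p,q,r] = [q,r] − [p,r] + [p,q]. For instance
  ∂[1,4,5] = [4,5] − [1,5] + [1,4],
  ∂[2,6,9] = [6,9] − [2,9] + [2,6].
This gives a 30×20 integer matrix of rank 20; reducing to Smith normal form yields diagonal entries (1,1,1,1,1,1,1,1,1,1,1,1,1,1,1,1,1,1,1,2).

From H_k ≅ ker(∂_k) / im(∂_{k+1}) we obtain:

  H_0: rank C_0 − rank ∂_1 = 10 − 9 = 1, and the invariant factors of ∂_1 are all 1, so H_0 = Z.
  H_1: rank ker ∂_1 − rank ∂_2 = (30 − 9) − 20 = 1, and ∂_2 has invariant factor 2 > 1, so H_1 = Z × Z/2.
  H_2: rank ker ∂_2 − rank ∂_3 = (20 − 20) − 0 = 0, and there is no ∂_3, so H_2 = 0.

(K is a triangulation of the Klein bottle.)

H_0 ≅ Z,  H_1 ≅ Z × Z/2,  H_2 = 0.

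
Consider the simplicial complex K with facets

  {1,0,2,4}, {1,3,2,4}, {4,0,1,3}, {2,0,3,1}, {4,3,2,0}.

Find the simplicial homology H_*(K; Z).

K has 5 vertices, 10 edges, 10 triangles, 5 3-simplices.
rank ∂_0 = 0, rank ∂_1 = 4 ⇒ b_0 = 5 − 0 − 4 = 1; all invariant factors of ∂_1 are 1 so no torsion. So H_0 = Z.
rank ∂_1 = 4, rank ∂_2 = 6 ⇒ b_1 = 10 − 4 − 6 = 0; all invariant factors of ∂_2 are 1 so no torsion. So H_1 = 0.
rank ∂_2 = 6, rank ∂_3 = 4 ⇒ b_2 = 10 − 6 − 4 = 0; all invariant factors of ∂_3 are 1 so no torsion. So H_2 = 0.
rank ∂_3 = 4, rank ∂_4 = 0 ⇒ b_3 = 5 − 4 − 0 = 1. So H_3 = Z.

H_0 ≅ Z,  H_1 = 0,  H_2 = 0,  H_3 ≅ Z.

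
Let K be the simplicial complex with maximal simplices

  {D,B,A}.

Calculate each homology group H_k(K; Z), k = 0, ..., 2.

Order the vertices as A < B < D. Listing each simplex with vertices in this order, K has dimension 2 with simplices:

  0-simplices (3): A, B, D
  1-simplices (3): AB, AD, BD
  2-simplices (1): ABD

giving chain groups C_0 ≅ Z^3, C_1 ≅ Z^3, C_2 ≅ Z^1.

Boundary ∂_1: C_1 → C_0 is given by ∂[p,q] = [q] − [p]. For instance
  ∂AD = D − A.
This gives a 3×3 integer matrix of rank 2; reducing to Smith normal form yields diagonal entries (1,1).

Boundary ∂_2: C_2 → C_1 maps a triangle to the signed sum of its edges. For instance
  ∂ABD = BD − AD + AB.
As a 3×1 matrix over Z this has rank 1, with invariant factors (1).

Reading off H_k = ker ∂_k / im ∂_{k+1}:

  H_0: rank C_0 − rank ∂_1 = 3 − 2 = 1, and the invariant factors of ∂_1 are all 1, so H_0 ≅ Z.
  H_1: rank ker ∂_1 − rank ∂_2 = (3 − 2) − 1 = 0, and the invariant factors of ∂_2 are all 1, so H_1 ≅ 0.
  H_2: rank ker ∂_2 − rank ∂_3 = (1 − 1) − 0 = 0, and there is no ∂_3, so H_2 ≅ 0.

As a check, the Euler characteristic is 3 − 3 + 1 = 1, which agrees with 1 − 0 + 0 = 1.

H_0 = Z,  H_1 = 0,  H_2 = 0.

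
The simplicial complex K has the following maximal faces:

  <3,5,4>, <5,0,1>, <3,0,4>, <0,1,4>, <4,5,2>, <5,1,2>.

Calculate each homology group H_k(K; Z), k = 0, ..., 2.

Order the vertices as 0 < 1 < 2 < 3 < 4 < 5. Listing each simplex with vertices in this order, K has dimension 2 with simplices:

  0-simplices (6): [0], [1], [2], [3], [4], [5]
  1-simplices (12): [0,1], [0,3], [0,4], [0,5], [1,2], [1,4], [1,5], [2,4], [2,5], [3,4], [3,5], [4,5]
  2-simplices (6): [0,1,4], [0,1,5], [0,3,4], [1,2,5], [2,4,5], [3,4,5]

Hence C_0 ≅ Z^6, C_1 ≅ Z^12, C_2 ≅ Z^6.

∂_1: C_1 → C_0 is given by ∂[p,q] = [q] − [p]. For instance
  ∂[1,5] = [5] − [1].
As a 6×12 matrix over Z this has rank 5, with invariant factors (1,1,1,1,1).

The boundary map ∂_2: C_2 → C_1 sends each 2-simplex [p,q,r] to [q,r] − [p,r] + [p,q]. For instance
  ∂[3,4,5] = [4,5] − [3,5] + [3,4],
  ∂[1,2,5] = [2,5] − [1,5] + [1,2].
The 12×6 boundary matrix has rank 6 and Smith normal form diag(1,1,1,1,1,1).

Computing H_k = (kernel of ∂_k) / (image of ∂_{k+1}):

  H_0: rank C_0 − rank ∂_1 = 6 − 5 = 1, and the invariant factors of ∂_1 are all 1, so H_0 = Z.
  H_1: rank ker ∂_1 − rank ∂_2 = (12 − 5) − 6 = 1, and the invariant factors of ∂_2 are all 1, so H_1 = Z.
  H_2: rank ker ∂_2 − rank ∂_3 = (6 − 6) − 0 = 0, and there is no ∂_3, so H_2 = 0.

H_0 = Z,  H_1 = Z,  H_2 = 0.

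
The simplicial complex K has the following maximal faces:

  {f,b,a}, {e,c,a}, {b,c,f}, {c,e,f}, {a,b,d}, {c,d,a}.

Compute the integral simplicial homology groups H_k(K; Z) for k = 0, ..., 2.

K has 6 vertices, 12 edges, 6 triangles.
rank ∂_0 = 0, rank ∂_1 = 5 ⇒ b_0 = 6 − 0 − 5 = 1; all invariant factors of ∂_1 are 1 so no torsion. So H_0 ≅ Z.
rank ∂_1 = 5, rank ∂_2 = 6 ⇒ b_1 = 12 − 5 − 6 = 1; all invariant factors of ∂_2 are 1 so no torsion. So H_1 ≅ Z.
rank ∂_2 = 6, rank ∂_3 = 0 ⇒ b_2 = 6 − 6 − 0 = 0. So H_2 ≅ 0.

H_0 = Z,  H_1 = Z,  H_2 = 0.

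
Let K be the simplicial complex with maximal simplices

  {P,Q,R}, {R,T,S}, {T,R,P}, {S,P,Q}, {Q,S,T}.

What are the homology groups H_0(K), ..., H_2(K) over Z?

Fix the vertex order P < Q < R < S < T and write every simplex with vertices in increasing order. Then dim K = 2 and the simplices of K are:

  0-simplices (5): P, Q, R, S, T
  1-simplices (10): PQ, PR, PS, PT, QR, QS, QT, RS, RT, ST
  2-simplices (5): PQR, PQS, PRT, QST, RST

so the chain groups are C_0 ≅ Z^5, C_1 ≅ Z^10, C_2 ≅ Z^5.

∂_1: C_1 → C_0 is given by ∂[p,q] = [q] − [p].
The resulting 5×10 matrix has rank 4, and its Smith normal form has invariant factors (1,1,1,1).

∂_2: C_2 → C_1 sends each 2-simplex [p,q,r] to [q,r] − [p,r] + [p,q]. For instance
  ∂PQR = QR − PR + PQ,
  ∂PRT = RT − PT + PR.
The resulting 10×5 matrix has rank 5, and its Smith normal form has invariant factors (1,1,1,1,1).

Now H_k = ker ∂_k / im ∂_{k+1}, so:

  H_0: rank C_0 − rank ∂_1 = 5 − 4 = 1, and the invariant factors of ∂_1 are all 1, so H_0 ≅ Z.
  H_1: rank ker ∂_1 − rank ∂_2 = (10 − 4) − 5 = 1, and the invariant factors of ∂_2 are all 1, so H_1 ≅ Z.
  H_2: rank ker ∂_2 − rank ∂_3 = (5 − 5) − 0 = 0, and there is no ∂_3, so H_2 ≅ 0.

(K is a triangulation of the Möbius band.)

H_0 = Z,  H_1 = Z,  H_2 = 0.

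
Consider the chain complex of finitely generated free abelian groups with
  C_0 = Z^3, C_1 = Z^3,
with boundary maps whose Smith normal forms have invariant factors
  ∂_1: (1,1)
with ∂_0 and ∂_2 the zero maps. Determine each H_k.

H_0: b_0 = 3 − 0 − 2 = 1; torsion from ∂_1 factors > 1: none. So H_0 ≅ Z.
H_1: b_1 = 3 − 2 − 0 = 1; torsion from ∂_2 factors > 1: none. So H_1 ≅ Z.

H_0 ≅ Z,  H_1 ≅ Z.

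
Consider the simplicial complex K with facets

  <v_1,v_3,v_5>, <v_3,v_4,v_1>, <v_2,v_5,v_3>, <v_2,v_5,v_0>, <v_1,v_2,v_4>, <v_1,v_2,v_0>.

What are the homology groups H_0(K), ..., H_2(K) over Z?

H_0 = Z,  H_1 = Z,  H_2 = 0.

K has 6 vertices, 12 edges, 6 triangles.
rank ∂_0 = 0, rank ∂_1 = 5 ⇒ b_0 = 6 − 0 − 5 = 1; all invariant factors of ∂_1 are 1 so no torsion. So H_0 ≅ Z.
rank ∂_1 = 5, rank ∂_2 = 6 ⇒ b_1 = 12 − 5 − 6 = 1; all invariant factors of ∂_2 are 1 so no torsion. So H_1 ≅ Z.
rank ∂_2 = 6, rank ∂_3 = 0 ⇒ b_2 = 6 − 6 − 0 = 0. So H_2 ≅ 0.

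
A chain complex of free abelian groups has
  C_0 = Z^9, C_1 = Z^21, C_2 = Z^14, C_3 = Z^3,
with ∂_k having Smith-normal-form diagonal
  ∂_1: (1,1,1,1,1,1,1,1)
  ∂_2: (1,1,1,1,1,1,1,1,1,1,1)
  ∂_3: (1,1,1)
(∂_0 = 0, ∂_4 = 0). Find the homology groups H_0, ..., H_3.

H_0 = Z,  H_1 = Z^2,  H_2 = 0,  H_3 = 0.

H_0: b_0 = 9 − 0 − 8 = 1; torsion from ∂_1 factors > 1: none. So H_0 = Z.
H_1: b_1 = 21 − 8 − 11 = 2; torsion from ∂_2 factors > 1: none. So H_1 = Z^2.
H_2: b_2 = 14 − 11 − 3 = 0; torsion from ∂_3 factors > 1: none. So H_2 = 0.
H_3: b_3 = 3 − 3 − 0 = 0; torsion from ∂_4 factors > 1: none. So H_3 = 0.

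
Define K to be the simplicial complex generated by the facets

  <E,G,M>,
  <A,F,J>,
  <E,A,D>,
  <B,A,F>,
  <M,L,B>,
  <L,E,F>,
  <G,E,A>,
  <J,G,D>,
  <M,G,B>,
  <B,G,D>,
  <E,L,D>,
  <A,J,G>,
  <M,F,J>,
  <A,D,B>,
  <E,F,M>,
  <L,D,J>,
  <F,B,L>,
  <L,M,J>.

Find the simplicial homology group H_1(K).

We work with the vertex ordering A < B < D < E < F < G < J < L < M. The simplices of K, each written with vertices in increasing order, are:

  0-simplices (9): A, B, D, E, F, G, J, L, M
  1-simplices (27): AB, AD, AE, AF, AG, AJ, BD, BF, BG, BL, BM, DE, DG, DJ, DL, EF, EG, EL, EM, FJ, FL, FM, GJ, GM, JL, JM, LM
  2-simplices (18): ABD, ABF, ADE, AEG, AFJ, AGJ, BDG, BFL, BGM, BLM, DEL, DGJ, DJL, EFL, EFM, EGM, FJM, JLM

giving chain groups C_0 ≅ Z^9, C_1 ≅ Z^27, C_2 ≅ Z^18.

The boundary map ∂_1: C_1 → C_0 is given by ∂[p,q] = [q] − [p]. For instance
  ∂JL = L − J.
The resulting 9×27 matrix has rank 8, and its Smith normal form has invariant factors (1,1,1,1,1,1,1,1).

The boundary map ∂_2: C_2 → C_1 sends each 2-simplex [p,q,r] to [q,r] − [p,r] + [p,q]. For instance
  ∂ABD = BD − AD + AB,
  ∂DJL = JL − DL + DJ.
The resulting 27×18 matrix has rank 18, and its Smith normal form has invariant factors (1,1,1,1,1,1,1,1,1,1,1,1,1,1,1,1,1,2).

From H_k ≅ ker(∂_k) / im(∂_{k+1}) we obtain:

  H_1: rank ker ∂_1 − rank ∂_2 = (27 − 8) − 18 = 1, and ∂_2 has invariant factor 2 > 1, so H_1 = Z ⊕ Z/2Z.

H_1 = Z ⊕ Z/2Z.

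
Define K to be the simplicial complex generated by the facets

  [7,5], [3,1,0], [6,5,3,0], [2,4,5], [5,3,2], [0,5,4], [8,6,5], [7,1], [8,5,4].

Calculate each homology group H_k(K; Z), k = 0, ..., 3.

H_0 ≅ Z,  H_1 ≅ Z,  H_2 = 0,  H_3 = 0.

Take the total order 0 < 1 < 2 < 3 < 4 < 5 < 6 < 7 < 8 on the vertex set. Then K (dimension 3) consists of the simplices:

  0-simplices (9): [0], [1], [2], [3], [4], [5], [6], [7], [8]
  1-simplices (18): [0,1], [0,3], [0,4], [0,5], [0,6], [1,3], [1,7], [2,3], [2,4], [2,5], [3,5], [3,6], [4,5], [4,8], [5,6], [5,7], [5,8], [6,8]
  2-simplices (10): [0,1,3], [0,3,5], [0,3,6], [0,4,5], [0,5,6], [2,3,5], [2,4,5], [3,5,6], [4,5,8], [5,6,8]
  3-simplices (1): [0,3,5,6]

so the chain groups are C_0 ≅ Z^9, C_1 ≅ Z^18, C_2 ≅ Z^10, C_3 ≅ Z^1.

Boundary ∂_1: C_1 → C_0 maps an edge to its endpoints' difference, ∂[p,q] = q − p. For instance
  ∂[0,3] = [3] − [0].
The resulting 9×18 matrix has rank 8, and its Smith normal form has invariant factors (1,1,1,1,1,1,1,1).

The boundary map ∂_2: C_2 → C_1 acts by ∂[p,q,r] = [q,r] − [p,r] + [p,q]. For instance
  ∂[0,1,3] = [1,3] − [0,3] + [0,1],
  ∂[2,3,5] = [3,5] − [2,5] + [2,3].
As a 18×10 matrix over Z this has rank 9, with invariant factors (1,1,1,1,1,1,1,1,1).

The boundary map ∂_3: C_3 → C_2 sends each 3-simplex σ to the alternating sum Σ_i (−1)^i (σ with its i-th vertex removed). For instance
  ∂[0,3,5,6] = [3,5,6] − [0,5,6] + [0,3,6] − [0,3,5].
The resulting 10×1 matrix has rank 1, and its Smith normal form has invariant factors (1).

Computing H_k = (kernel of ∂_k) / (image of ∂_{k+1}):

  H_0: rank C_0 − rank ∂_1 = 9 − 8 = 1, and the invariant factors of ∂_1 are all 1, so H_0 = Z.
  H_1: rank ker ∂_1 − rank ∂_2 = (18 − 8) − 9 = 1, and the invariant factors of ∂_2 are all 1, so H_1 = Z.
  H_2: rank ker ∂_2 − rank ∂_3 = (10 − 9) − 1 = 0, and the invariant factors of ∂_3 are all 1, so H_2 = 0.
  H_3: rank ker ∂_3 − rank ∂_4 = (1 − 1) − 0 = 0, and there is no ∂_4, so H_3 = 0.

As a check, the Euler characteristic is 9 − 18 + 10 − 1 = 0, which agrees with 1 − 1 + 0 − 0 = 0.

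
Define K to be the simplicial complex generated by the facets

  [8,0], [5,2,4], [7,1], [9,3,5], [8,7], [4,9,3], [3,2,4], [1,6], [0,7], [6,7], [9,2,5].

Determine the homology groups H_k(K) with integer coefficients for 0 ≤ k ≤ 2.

H_0 ≅ Z^2,  H_1 ≅ Z^3,  H_2 = 0.

Fix the vertex order 0 < 1 < 2 < 3 < 4 < 5 < 6 < 7 < 8 < 9 and write every simplex with vertices in increasing order. Then dim K = 2 and the simplices of K are:

  0-simplices (10): [0], [1], [2], [3], [4], [5], [6], [7], [8], [9]
  1-simplices (16): [0,7], [0,8], [1,6], [1,7], [2,3], [2,4], [2,5], [2,9], [3,4], [3,5], [3,9], [4,5], [4,9], [5,9], [6,7], [7,8]
  2-simplices (5): [2,3,4], [2,4,5], [2,5,9], [3,4,9], [3,5,9]

so the chain groups are C_0 ≅ Z^10, C_1 ≅ Z^16, C_2 ≅ Z^5.

The boundary map ∂_1: C_1 → C_0 sends each edge [p,q] (with p < q) to q − p.
The 10×16 boundary matrix has rank 8 and Smith normal form diag(1,1,1,1,1,1,1,1).

∂_2: C_2 → C_1 maps a triangle to the signed sum of its edges. For instance
  ∂[2,3,4] = [3,4] − [2,4] + [2,3],
  ∂[2,4,5] = [4,5] − [2,5] + [2,4].
The resulting 16×5 matrix has rank 5, and its Smith normal form has invariant factors (1,1,1,1,1).

From H_k ≅ ker(∂_k) / im(∂_{k+1}) we obtain:

  H_0: rank C_0 − rank ∂_1 = 10 − 8 = 2, and the invariant factors of ∂_1 are all 1, so H_0 ≅ Z^2.
  H_1: rank ker ∂_1 − rank ∂_2 = (16 − 8) − 5 = 3, and the invariant factors of ∂_2 are all 1, so H_1 ≅ Z^3.
  H_2: rank ker ∂_2 − rank ∂_3 = (5 − 5) − 0 = 0, and there is no ∂_3, so H_2 ≅ 0.

As a check, the Euler characteristic is 10 − 16 + 5 = -1, which agrees with 2 − 3 + 0 = -1.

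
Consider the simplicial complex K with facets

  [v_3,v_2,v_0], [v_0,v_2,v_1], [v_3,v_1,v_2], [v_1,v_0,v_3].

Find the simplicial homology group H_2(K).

H_2 ≅ Z.

Order the vertices as v_0 < v_1 < v_2 < v_3. Listing each simplex with vertices in this order, K has dimension 2 with simplices:

  0-simplices (4): [v_0], [v_1], [v_2], [v_3]
  1-simplices (6): [v_0,v_1], [v_0,v_2], [v_0,v_3], [v_1,v_2], [v_1,v_3], [v_2,v_3]
  2-simplices (4): [v_0,v_1,v_2], [v_0,v_1,v_3], [v_0,v_2,v_3], [v_1,v_2,v_3]

so the chain groups are C_0 ≅ Z^4, C_1 ≅ Z^6, C_2 ≅ Z^4.

∂_1: C_1 → C_0 is given by ∂[p,q] = [q] − [p]. For instance
  ∂[v_1,v_3] = [v_3] − [v_1].
The 4×6 boundary matrix has rank 3 and Smith normal form diag(1,1,1).

∂_2: C_2 → C_1 sends each 2-simplex [p,q,r] to [q,r] − [p,r] + [p,q]. For instance
  ∂[v_0,v_1,v_3] = [v_1,v_3] − [v_0,v_3] + [v_0,v_1],
  ∂[v_0,v_1,v_2] = [v_1,v_2] − [v_0,v_2] + [v_0,v_1].
As a 6×4 matrix over Z this has rank 3, with invariant factors (1,1,1).

Now H_k = ker ∂_k / im ∂_{k+1}, so:

  H_2: rank ker ∂_2 − rank ∂_3 = (4 − 3) − 0 = 1, and there is no ∂_3, so H_2 ≅ Z.

(K is a triangulation of the 2-sphere S^2.)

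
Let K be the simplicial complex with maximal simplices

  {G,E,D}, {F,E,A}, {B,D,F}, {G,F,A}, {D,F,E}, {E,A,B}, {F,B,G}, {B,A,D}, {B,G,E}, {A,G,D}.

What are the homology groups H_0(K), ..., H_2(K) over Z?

H_0 = Z,  H_1 = Z/2Z,  H_2 = 0.

Take the total order A < B < D < E < F < G on the vertex set. Then K (dimension 2) consists of the simplices:

  0-simplices (6): A, B, D, E, F, G
  1-simplices (15): AB, AD, AE, AF, AG, BD, BE, BF, BG, DE, DF, DG, EF, EG, FG
  2-simplices (10): ABD, ABE, ADG, AEF, AFG, BDF, BEG, BFG, DEF, DEG

Hence C_0 ≅ Z^6, C_1 ≅ Z^15, C_2 ≅ Z^10.

∂_1: C_1 → C_0 sends each edge [p,q] (with p < q) to q − p.
As a 6×15 matrix over Z this has rank 5, with invariant factors (1,1,1,1,1).

Boundary ∂_2: C_2 → C_1 acts by ∂[p,q,r] = [q,r] − [p,r] + [p,q]. For instance
  ∂ABD = BD − AD + AB,
  ∂BEG = EG − BG + BE.
The 15×10 boundary matrix has rank 10 and Smith normal form diag(1,1,1,1,1,1,1,1,1,2).

Reading off H_k = ker ∂_k / im ∂_{k+1}:

  H_0: rank C_0 − rank ∂_1 = 6 − 5 = 1, and the invariant factors of ∂_1 are all 1, so H_0 ≅ Z.
  H_1: rank ker ∂_1 − rank ∂_2 = (15 − 5) − 10 = 0, and ∂_2 has invariant factor 2 > 1, so H_1 ≅ Z/2Z.
  H_2: rank ker ∂_2 − rank ∂_3 = (10 − 10) − 0 = 0, and there is no ∂_3, so H_2 ≅ 0.

As a check, the Euler characteristic is 6 − 15 + 10 = 1, which agrees with 1 − 0 + 0 = 1.
(K is a triangulation of the real projective plane RP^2.)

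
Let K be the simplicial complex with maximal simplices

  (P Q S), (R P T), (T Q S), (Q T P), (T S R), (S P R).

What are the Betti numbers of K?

b_0 = 1, b_1 = 0, b_2 = 1.

We work with the vertex ordering P < Q < R < S < T. The simplices of K, each written with vertices in increasing order, are:

  0-simplices (5): P, Q, R, S, T
  1-simplices (9): PQ, PR, PS, PT, QS, QT, RS, RT, ST
  2-simplices (6): PQS, PQT, PRS, PRT, QST, RST

so the chain groups are C_0 ≅ Z^5, C_1 ≅ Z^9, C_2 ≅ Z^6.

The boundary map ∂_1: C_1 → C_0 maps an edge to its endpoints' difference, ∂[p,q] = q − p. For instance
  ∂PT = T − P.
The 5×9 boundary matrix has rank 4 and Smith normal form diag(1,1,1,1).

The boundary map ∂_2: C_2 → C_1 sends each 2-simplex [p,q,r] to [q,r] − [p,r] + [p,q]. For instance
  ∂PRT = RT − PT + PR,
  ∂RST = ST − RT + RS.
The resulting 9×6 matrix has rank 5, and its Smith normal form has invariant factors (1,1,1,1,1).

Computing H_k = (kernel of ∂_k) / (image of ∂_{k+1}):

  H_0: rank C_0 − rank ∂_1 = 5 − 4 = 1, and the invariant factors of ∂_1 are all 1, so H_0 = Z.
  H_1: rank ker ∂_1 − rank ∂_2 = (9 − 4) − 5 = 0, and the invariant factors of ∂_2 are all 1, so H_1 = 0.
  H_2: rank ker ∂_2 − rank ∂_3 = (6 − 5) − 0 = 1, and there is no ∂_3, so H_2 = Z.

Hence the Betti numbers are b_0 = 1, b_1 = 0, b_2 = 1.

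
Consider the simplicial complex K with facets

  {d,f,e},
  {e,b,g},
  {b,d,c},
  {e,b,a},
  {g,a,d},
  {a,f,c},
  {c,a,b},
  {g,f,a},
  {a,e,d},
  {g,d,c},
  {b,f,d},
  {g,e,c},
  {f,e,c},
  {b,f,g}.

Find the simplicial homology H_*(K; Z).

Take the total order a < b < c < d < e < f < g on the vertex set. Then K (dimension 2) consists of the simplices:

  0-simplices (7): a, b, c, d, e, f, g
  1-simplices (21): ab, ac, ad, ae, af, ag, bc, bd, be, bf, bg, cd, ce, cf, cg, de, df, dg, ef, eg, fg
  2-simplices (14): abc, abe, acf, ade, adg, afg, bcd, bdf, beg, bfg, cdg, cef, ceg, def

so the chain groups are C_0 ≅ Z^7, C_1 ≅ Z^21, C_2 ≅ Z^14.

∂_1: C_1 → C_0 maps an edge to its endpoints' difference, ∂[p,q] = q − p.
As a 7×21 matrix over Z this has rank 6, with invariant factors (1,1,1,1,1,1).

The boundary map ∂_2: C_2 → C_1 sends each 2-simplex [p,q,r] to [q,r] − [p,r] + [p,q]. For instance
  ∂bcd = cd − bd + bc,
  ∂def = ef − df + de.
As a 21×14 matrix over Z this has rank 13, with invariant factors (1,1,1,1,1,1,1,1,1,1,1,1,1).

Now H_k = ker ∂_k / im ∂_{k+1}, so:

  H_0: rank C_0 − rank ∂_1 = 7 − 6 = 1, and the invariant factors of ∂_1 are all 1, so H_0 = Z.
  H_1: rank ker ∂_1 − rank ∂_2 = (21 − 6) − 13 = 2, and the invariant factors of ∂_2 are all 1, so H_1 = Z^2.
  H_2: rank ker ∂_2 − rank ∂_3 = (14 − 13) − 0 = 1, and there is no ∂_3, so H_2 = Z.

H_0 = Z,  H_1 = Z^2,  H_2 = Z.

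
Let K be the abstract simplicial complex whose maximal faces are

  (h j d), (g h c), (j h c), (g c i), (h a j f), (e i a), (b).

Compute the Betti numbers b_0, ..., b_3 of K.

b_0 = 2, b_1 = 1, b_2 = 0, b_3 = 0.

We work with the vertex ordering a < b < c < d < e < f < g < h < i < j. The simplices of K, each written with vertices in increasing order, are:

  0-simplices (10): a, b, c, d, e, f, g, h, i, j
  1-simplices (17): ae, af, ah, ai, aj, cg, ch, ci, cj, dh, dj, ei, fh, fj, gh, gi, hj
  2-simplices (9): aei, afh, afj, ahj, cgh, cgi, chj, dhj, fhj
  3-simplices (1): afhj

giving chain groups C_0 ≅ Z^10, C_1 ≅ Z^17, C_2 ≅ Z^9, C_3 ≅ Z^1.

Boundary ∂_1: C_1 → C_0 maps an edge to its endpoints' difference, ∂[p,q] = q − p.
As a 10×17 matrix over Z this has rank 8, with invariant factors (1,1,1,1,1,1,1,1).

The boundary map ∂_2: C_2 → C_1 maps a triangle to the signed sum of its edges. For instance
  ∂chj = hj − cj + ch,
  ∂dhj = hj − dj + dh.
This gives a 17×9 integer matrix of rank 8; reducing to Smith normal form yields diagonal entries (1,1,1,1,1,1,1,1).

The boundary map ∂_3: C_3 → C_2 sends each 3-simplex σ to the alternating sum Σ_i (−1)^i (σ with its i-th vertex removed). For instance
  ∂afhj = fhj − ahj + afj − afh.
The resulting 9×1 matrix has rank 1, and its Smith normal form has invariant factors (1).

From H_k ≅ ker(∂_k) / im(∂_{k+1}) we obtain:

  H_0: rank C_0 − rank ∂_1 = 10 − 8 = 2, and the invariant factors of ∂_1 are all 1, so H_0 = Z^2.
  H_1: rank ker ∂_1 − rank ∂_2 = (17 − 8) − 8 = 1, and the invariant factors of ∂_2 are all 1, so H_1 = Z.
  H_2: rank ker ∂_2 − rank ∂_3 = (9 − 8) − 1 = 0, and the invariant factors of ∂_3 are all 1, so H_2 = 0.
  H_3: rank ker ∂_3 − rank ∂_4 = (1 − 1) − 0 = 0, and there is no ∂_4, so H_3 = 0.

As a check, the Euler characteristic is 10 − 17 + 9 − 1 = 1, which agrees with 2 − 1 + 0 − 0 = 1.

Hence the Betti numbers are b_0 = 2, b_1 = 1, b_2 = 0, b_3 = 0.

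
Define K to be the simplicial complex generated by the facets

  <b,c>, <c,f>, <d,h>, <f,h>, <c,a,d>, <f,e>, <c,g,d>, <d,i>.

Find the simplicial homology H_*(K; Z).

H_0 ≅ Z,  H_1 ≅ Z,  H_2 = 0.

We work with the vertex ordering a < b < c < d < e < f < g < h < i. The simplices of K, each written with vertices in increasing order, are:

  0-simplices (9): a, b, c, d, e, f, g, h, i
  1-simplices (11): ac, ad, bc, cd, cf, cg, dg, dh, di, ef, fh
  2-simplices (2): acd, cdg

so the chain groups are C_0 ≅ Z^9, C_1 ≅ Z^11, C_2 ≅ Z^2.

The boundary map ∂_1: C_1 → C_0 maps an edge to its endpoints' difference, ∂[p,q] = q − p.
As a 9×11 matrix over Z this has rank 8, with invariant factors (1,1,1,1,1,1,1,1).

Boundary ∂_2: C_2 → C_1 sends each 2-simplex [p,q,r] to [q,r] − [p,r] + [p,q]. For instance
  ∂acd = cd − ad + ac,
  ∂cdg = dg − cg + cd.
The 11×2 boundary matrix has rank 2 and Smith normal form diag(1,1).

Now H_k = ker ∂_k / im ∂_{k+1}, so:

  H_0: rank C_0 − rank ∂_1 = 9 − 8 = 1, and the invariant factors of ∂_1 are all 1, so H_0 = Z.
  H_1: rank ker ∂_1 − rank ∂_2 = (11 − 8) − 2 = 1, and the invariant factors of ∂_2 are all 1, so H_1 = Z.
  H_2: rank ker ∂_2 − rank ∂_3 = (2 − 2) − 0 = 0, and there is no ∂_3, so H_2 = 0.

As a check, the Euler characteristic is 9 − 11 + 2 = 0, which agrees with 1 − 1 + 0 = 0.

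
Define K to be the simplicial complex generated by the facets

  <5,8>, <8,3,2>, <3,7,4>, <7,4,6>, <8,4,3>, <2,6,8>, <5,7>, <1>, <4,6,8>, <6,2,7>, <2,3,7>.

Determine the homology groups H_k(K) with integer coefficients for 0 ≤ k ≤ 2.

Fix the vertex order 1 < 2 < 3 < 4 < 5 < 6 < 7 < 8 and write every simplex with vertices in increasing order. Then dim K = 2 and the simplices of K are:

  0-simplices (8): [1], [2], [3], [4], [5], [6], [7], [8]
  1-simplices (14): [2,3], [2,6], [2,7], [2,8], [3,4], [3,7], [3,8], [4,6], [4,7], [4,8], [5,7], [5,8], [6,7], [6,8]
  2-simplices (8): [2,3,7], [2,3,8], [2,6,7], [2,6,8], [3,4,7], [3,4,8], [4,6,7], [4,6,8]

Hence C_0 ≅ Z^8, C_1 ≅ Z^14, C_2 ≅ Z^8.

Boundary ∂_1: C_1 → C_0 is given by ∂[p,q] = [q] − [p].
This gives a 8×14 integer matrix of rank 6; reducing to Smith normal form yields diagonal entries (1,1,1,1,1,1).

Boundary ∂_2: C_2 → C_1 acts by ∂[p,q,r] = [q,r] − [p,r] + [p,q]. For instance
  ∂[4,6,8] = [6,8] − [4,8] + [4,6],
  ∂[3,4,7] = [4,7] − [3,7] + [3,4].
As a 14×8 matrix over Z this has rank 7, with invariant factors (1,1,1,1,1,1,1).

Now H_k = ker ∂_k / im ∂_{k+1}, so:

  H_0: rank C_0 − rank ∂_1 = 8 − 6 = 2, and the invariant factors of ∂_1 are all 1, so H_0 = Z^2.
  H_1: rank ker ∂_1 − rank ∂_2 = (14 − 6) − 7 = 1, and the invariant factors of ∂_2 are all 1, so H_1 = Z.
  H_2: rank ker ∂_2 − rank ∂_3 = (8 − 7) − 0 = 1, and there is no ∂_3, so H_2 = Z.

As a check, the Euler characteristic is 8 − 14 + 8 = 2, which agrees with 2 − 1 + 1 = 2.

H_0 = Z^2,  H_1 = Z,  H_2 = Z.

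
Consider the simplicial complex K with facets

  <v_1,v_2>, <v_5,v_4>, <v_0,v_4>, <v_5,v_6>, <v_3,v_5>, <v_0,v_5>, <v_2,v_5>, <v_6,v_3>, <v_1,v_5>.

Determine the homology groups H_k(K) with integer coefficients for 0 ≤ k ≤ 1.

Order the vertices as v_0 < v_1 < v_2 < v_3 < v_4 < v_5 < v_6. Listing each simplex with vertices in this order, K has dimension 1 with simplices:

  0-simplices (7): [v_0], [v_1], [v_2], [v_3], [v_4], [v_5], [v_6]
  1-simplices (9): [v_0,v_4], [v_0,v_5], [v_1,v_2], [v_1,v_5], [v_2,v_5], [v_3,v_5], [v_3,v_6], [v_4,v_5], [v_5,v_6]

so the chain groups are C_0 ≅ Z^7, C_1 ≅ Z^9.

Boundary ∂_1: C_1 → C_0 sends each edge [p,q] (with p < q) to q − p. For instance
  ∂[v_0,v_5] = [v_5] − [v_0].
The 7×9 boundary matrix has rank 6 and Smith normal form diag(1,1,1,1,1,1).

From H_k ≅ ker(∂_k) / im(∂_{k+1}) we obtain:

  H_0: rank C_0 − rank ∂_1 = 7 − 6 = 1, and the invariant factors of ∂_1 are all 1, so H_0 ≅ Z.
  H_1: rank ker ∂_1 − rank ∂_2 = (9 − 6) − 0 = 3, and there is no ∂_2, so H_1 ≅ Z^3.

(K is a triangulation of a wedge of 3 circles.)

H_0 ≅ Z,  H_1 ≅ Z^3.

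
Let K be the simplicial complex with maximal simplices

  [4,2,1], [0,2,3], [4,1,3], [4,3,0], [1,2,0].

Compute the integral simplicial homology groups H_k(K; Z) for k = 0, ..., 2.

H_0 = Z,  H_1 = Z,  H_2 = 0.

We work with the vertex ordering 0 < 1 < 2 < 3 < 4. The simplices of K, each written with vertices in increasing order, are:

  0-simplices (5): [0], [1], [2], [3], [4]
  1-simplices (10): [0,1], [0,2], [0,3], [0,4], [1,2], [1,3], [1,4], [2,3], [2,4], [3,4]
  2-simplices (5): [0,1,2], [0,2,3], [0,3,4], [1,2,4], [1,3,4]

so the chain groups are C_0 ≅ Z^5, C_1 ≅ Z^10, C_2 ≅ Z^5.

The boundary map ∂_1: C_1 → C_0 maps an edge to its endpoints' difference, ∂[p,q] = q − p.
This gives a 5×10 integer matrix of rank 4; reducing to Smith normal form yields diagonal entries (1,1,1,1).

Boundary ∂_2: C_2 → C_1 sends each 2-simplex [p,q,r] to [q,r] − [p,r] + [p,q]. For instance
  ∂[0,2,3] = [2,3] − [0,3] + [0,2],
  ∂[1,3,4] = [3,4] − [1,4] + [1,3].
As a 10×5 matrix over Z this has rank 5, with invariant factors (1,1,1,1,1).

Reading off H_k = ker ∂_k / im ∂_{k+1}:

  H_0: rank C_0 − rank ∂_1 = 5 − 4 = 1, and the invariant factors of ∂_1 are all 1, so H_0 = Z.
  H_1: rank ker ∂_1 − rank ∂_2 = (10 − 4) − 5 = 1, and the invariant factors of ∂_2 are all 1, so H_1 = Z.
  H_2: rank ker ∂_2 − rank ∂_3 = (5 − 5) − 0 = 0, and there is no ∂_3, so H_2 = 0.

(K is a triangulation of the Möbius band.)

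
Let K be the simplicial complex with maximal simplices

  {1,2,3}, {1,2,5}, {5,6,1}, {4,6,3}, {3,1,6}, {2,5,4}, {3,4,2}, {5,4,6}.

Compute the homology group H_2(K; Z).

H_2 ≅ Z.

K has 6 vertices, 12 edges, 8 triangles.
rank ∂_2 = 7, rank ∂_3 = 0 ⇒ b_2 = 8 − 7 − 0 = 1. So H_2 = Z.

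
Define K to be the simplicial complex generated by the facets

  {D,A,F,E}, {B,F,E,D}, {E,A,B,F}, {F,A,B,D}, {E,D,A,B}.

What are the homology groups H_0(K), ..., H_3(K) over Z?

H_0 = Z,  H_1 = 0,  H_2 = 0,  H_3 = Z.

Fix the vertex order A < B < D < E < F and write every simplex with vertices in increasing order. Then dim K = 3 and the simplices of K are:

  0-simplices (5): A, B, D, E, F
  1-simplices (10): AB, AD, AE, AF, BD, BE, BF, DE, DF, EF
  2-simplices (10): ABD, ABE, ABF, ADE, ADF, AEF, BDE, BDF, BEF, DEF
  3-simplices (5): ABDE, ABDF, ABEF, ADEF, BDEF

so the chain groups are C_0 ≅ Z^5, C_1 ≅ Z^10, C_2 ≅ Z^10, C_3 ≅ Z^5.

∂_1: C_1 → C_0 is given by ∂[p,q] = [q] − [p]. For instance
  ∂AF = F − A.
The resulting 5×10 matrix has rank 4, and its Smith normal form has invariant factors (1,1,1,1).

The boundary map ∂_2: C_2 → C_1 maps a triangle to the signed sum of its edges. For instance
  ∂BDE = DE − BE + BD,
  ∂ADE = DE − AE + AD.
This gives a 10×10 integer matrix of rank 6; reducing to Smith normal form yields diagonal entries (1,1,1,1,1,1).

Boundary ∂_3: C_3 → C_2 sends each 3-simplex σ to the alternating sum Σ_i (−1)^i (σ with its i-th vertex removed). For instance
  ∂ADEF = DEF − AEF + ADF − ADE,
  ∂BDEF = DEF − BEF + BDF − BDE.
The 10×5 boundary matrix has rank 4 and Smith normal form diag(1,1,1,1).

Reading off H_k = ker ∂_k / im ∂_{k+1}:

  H_0: rank C_0 − rank ∂_1 = 5 − 4 = 1, and the invariant factors of ∂_1 are all 1, so H_0 = Z.
  H_1: rank ker ∂_1 − rank ∂_2 = (10 − 4) − 6 = 0, and the invariant factors of ∂_2 are all 1, so H_1 = 0.
  H_2: rank ker ∂_2 − rank ∂_3 = (10 − 6) − 4 = 0, and the invariant factors of ∂_3 are all 1, so H_2 = 0.
  H_3: rank ker ∂_3 − rank ∂_4 = (5 − 4) − 0 = 1, and there is no ∂_4, so H_3 = Z.

As a check, the Euler characteristic is 5 − 10 + 10 − 5 = 0, which agrees with 1 − 0 + 0 − 1 = 0.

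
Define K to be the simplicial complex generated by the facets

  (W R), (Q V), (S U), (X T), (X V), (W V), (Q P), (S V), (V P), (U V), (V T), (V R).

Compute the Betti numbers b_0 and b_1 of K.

b_0 = 1, b_1 = 4.

We work with the vertex ordering P < Q < R < S < T < U < V < W < X. The simplices of K, each written with vertices in increasing order, are:

  0-simplices (9): P, Q, R, S, T, U, V, W, X
  1-simplices (12): PQ, PV, QV, RV, RW, SU, SV, TV, TX, UV, VW, VX

giving chain groups C_0 ≅ Z^9, C_1 ≅ Z^12.

The boundary map ∂_1: C_1 → C_0 is given by ∂[p,q] = [q] − [p]. For instance
  ∂UV = V − U.
As a 9×12 matrix over Z this has rank 8, with invariant factors (1,1,1,1,1,1,1,1).

Reading off H_k = ker ∂_k / im ∂_{k+1}:

  H_0: rank C_0 − rank ∂_1 = 9 − 8 = 1, and the invariant factors of ∂_1 are all 1, so H_0 = Z.
  H_1: rank ker ∂_1 − rank ∂_2 = (12 − 8) − 0 = 4, and there is no ∂_2, so H_1 = Z^4.

As a check, the Euler characteristic is 9 − 12 = -3, which agrees with 1 − 4 = -3.
(K is a triangulation of a wedge of 4 circles.)

Hence the Betti numbers are b_0 = 1, b_1 = 4.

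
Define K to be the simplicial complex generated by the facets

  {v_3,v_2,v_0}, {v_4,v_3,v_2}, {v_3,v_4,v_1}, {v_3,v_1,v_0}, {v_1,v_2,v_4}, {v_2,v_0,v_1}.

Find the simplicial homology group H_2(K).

H_2 = Z.

Order the vertices as v_0 < v_1 < v_2 < v_3 < v_4. Listing each simplex with vertices in this order, K has dimension 2 with simplices:

  0-simplices (5): [v_0], [v_1], [v_2], [v_3], [v_4]
  1-simplices (9): [v_0,v_1], [v_0,v_2], [v_0,v_3], [v_1,v_2], [v_1,v_3], [v_1,v_4], [v_2,v_3], [v_2,v_4], [v_3,v_4]
  2-simplices (6): [v_0,v_1,v_2], [v_0,v_1,v_3], [v_0,v_2,v_3], [v_1,v_2,v_4], [v_1,v_3,v_4], [v_2,v_3,v_4]

so the chain groups are C_0 ≅ Z^5, C_1 ≅ Z^9, C_2 ≅ Z^6.

∂_1: C_1 → C_0 is given by ∂[p,q] = [q] − [p]. For instance
  ∂[v_1,v_2] = [v_2] − [v_1].
The resulting 5×9 matrix has rank 4, and its Smith normal form has invariant factors (1,1,1,1).

The boundary map ∂_2: C_2 → C_1 maps a triangle to the signed sum of its edges. For instance
  ∂[v_2,v_3,v_4] = [v_3,v_4] − [v_2,v_4] + [v_2,v_3],
  ∂[v_0,v_1,v_3] = [v_1,v_3] − [v_0,v_3] + [v_0,v_1].
As a 9×6 matrix over Z this has rank 5, with invariant factors (1,1,1,1,1).

Now H_k = ker ∂_k / im ∂_{k+1}, so:

  H_2: rank ker ∂_2 − rank ∂_3 = (6 − 5) − 0 = 1, and there is no ∂_3, so H_2 ≅ Z.

(K is a triangulation of the 2-sphere S^2.)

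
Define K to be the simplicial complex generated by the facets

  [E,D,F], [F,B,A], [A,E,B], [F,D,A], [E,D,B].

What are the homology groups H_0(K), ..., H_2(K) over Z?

Fix the vertex order A < B < D < E < F and write every simplex with vertices in increasing order. Then dim K = 2 and the simplices of K are:

  0-simplices (5): A, B, D, E, F
  1-simplices (10): AB, AD, AE, AF, BD, BE, BF, DE, DF, EF
  2-simplices (5): ABE, ABF, ADF, BDE, DEF

so the chain groups are C_0 ≅ Z^5, C_1 ≅ Z^10, C_2 ≅ Z^5.

∂_1: C_1 → C_0 maps an edge to its endpoints' difference, ∂[p,q] = q − p. For instance
  ∂AF = F − A.
The 5×10 boundary matrix has rank 4 and Smith normal form diag(1,1,1,1).

∂_2: C_2 → C_1 sends each 2-simplex [p,q,r] to [q,r] − [p,r] + [p,q]. For instance
  ∂ADF = DF − AF + AD,
  ∂BDE = DE − BE + BD.
This gives a 10×5 integer matrix of rank 5; reducing to Smith normal form yields diagonal entries (1,1,1,1,1).

From H_k ≅ ker(∂_k) / im(∂_{k+1}) we obtain:

  H_0: rank C_0 − rank ∂_1 = 5 − 4 = 1, and the invariant factors of ∂_1 are all 1, so H_0 ≅ Z.
  H_1: rank ker ∂_1 − rank ∂_2 = (10 − 4) − 5 = 1, and the invariant factors of ∂_2 are all 1, so H_1 ≅ Z.
  H_2: rank ker ∂_2 − rank ∂_3 = (5 − 5) − 0 = 0, and there is no ∂_3, so H_2 ≅ 0.

H_0 ≅ Z,  H_1 ≅ Z,  H_2 = 0.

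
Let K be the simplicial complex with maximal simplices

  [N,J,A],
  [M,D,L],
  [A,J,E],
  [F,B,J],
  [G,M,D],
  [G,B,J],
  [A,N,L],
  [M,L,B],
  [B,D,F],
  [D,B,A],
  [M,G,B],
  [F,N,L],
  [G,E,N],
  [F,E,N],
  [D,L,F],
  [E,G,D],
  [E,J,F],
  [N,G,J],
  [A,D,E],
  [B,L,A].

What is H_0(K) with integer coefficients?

Fix the vertex order A < B < D < E < F < G < J < L < M < N and write every simplex with vertices in increasing order. Then dim K = 2 and the simplices of K are:

  0-simplices (10): A, B, D, E, F, G, J, L, M, N
  1-simplices (30): AB, AD, AE, AJ, AL, AN, BD, BF, BG, BJ, BL, BM, DE, DF, DG, DL, DM, EF, EG, EJ, EN, FJ, FL, FN, GJ, GM, GN, JN, LM, LN
  2-simplices (20): ABD, ABL, ADE, AEJ, AJN, ALN, BDF, BFJ, BGJ, BGM, BLM, DEG, DFL, DGM, DLM, EFJ, EFN, EGN, FLN, GJN

Hence C_0 ≅ Z^10, C_1 ≅ Z^30, C_2 ≅ Z^20.

∂_1: C_1 → C_0 maps an edge to its endpoints' difference, ∂[p,q] = q − p. For instance
  ∂AL = L − A.
This gives a 10×30 integer matrix of rank 9; reducing to Smith normal form yields diagonal entries (1,1,1,1,1,1,1,1,1).

∂_2: C_2 → C_1 acts by ∂[p,q,r] = [q,r] − [p,r] + [p,q]. For instance
  ∂GJN = JN − GN + GJ,
  ∂ABD = BD − AD + AB.
As a 30×20 matrix over Z this has rank 20, with invariant factors (1,1,1,1,1,1,1,1,1,1,1,1,1,1,1,1,1,1,1,2).

From H_k ≅ ker(∂_k) / im(∂_{k+1}) we obtain:

  H_0: rank C_0 − rank ∂_1 = 10 − 9 = 1, and the invariant factors of ∂_1 are all 1, so H_0 = Z.

(K is a triangulation of the Klein bottle.)

H_0 = Z.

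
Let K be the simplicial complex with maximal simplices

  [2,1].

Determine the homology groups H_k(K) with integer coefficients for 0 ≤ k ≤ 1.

We work with the vertex ordering 1 < 2. The simplices of K, each written with vertices in increasing order, are:

  0-simplices (2): [1], [2]
  1-simplices (1): [1,2]

giving chain groups C_0 ≅ Z^2, C_1 ≅ Z^1.

Boundary ∂_1: C_1 → C_0 sends each edge [p,q] (with p < q) to q − p. For instance
  ∂[1,2] = [2] − [1].
This gives a 2×1 integer matrix of rank 1; reducing to Smith normal form yields diagonal entries (1).

From H_k ≅ ker(∂_k) / im(∂_{k+1}) we obtain:

  H_0: rank C_0 − rank ∂_1 = 2 − 1 = 1, and the invariant factors of ∂_1 are all 1, so H_0 ≅ Z.
  H_1: rank ker ∂_1 − rank ∂_2 = (1 − 1) − 0 = 0, and there is no ∂_2, so H_1 ≅ 0.

H_0 ≅ Z,  H_1 = 0.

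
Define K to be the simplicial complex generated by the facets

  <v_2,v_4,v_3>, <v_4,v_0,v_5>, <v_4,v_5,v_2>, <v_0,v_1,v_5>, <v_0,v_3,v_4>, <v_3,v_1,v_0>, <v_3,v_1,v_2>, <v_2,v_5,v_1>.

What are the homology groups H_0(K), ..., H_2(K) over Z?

H_0 = Z,  H_1 = 0,  H_2 = Z.

We work with the vertex ordering v_0 < v_1 < v_2 < v_3 < v_4 < v_5. The simplices of K, each written with vertices in increasing order, are:

  0-simplices (6): [v_0], [v_1], [v_2], [v_3], [v_4], [v_5]
  1-simplices (12): [v_0,v_1], [v_0,v_3], [v_0,v_4], [v_0,v_5], [v_1,v_2], [v_1,v_3], [v_1,v_5], [v_2,v_3], [v_2,v_4], [v_2,v_5], [v_3,v_4], [v_4,v_5]
  2-simplices (8): [v_0,v_1,v_3], [v_0,v_1,v_5], [v_0,v_3,v_4], [v_0,v_4,v_5], [v_1,v_2,v_3], [v_1,v_2,v_5], [v_2,v_3,v_4], [v_2,v_4,v_5]

giving chain groups C_0 ≅ Z^6, C_1 ≅ Z^12, C_2 ≅ Z^8.

Boundary ∂_1: C_1 → C_0 maps an edge to its endpoints' difference, ∂[p,q] = q − p. For instance
  ∂[v_0,v_1] = [v_1] − [v_0].
As a 6×12 matrix over Z this has rank 5, with invariant factors (1,1,1,1,1).

Boundary ∂_2: C_2 → C_1 acts by ∂[p,q,r] = [q,r] − [p,r] + [p,q]. For instance
  ∂[v_1,v_2,v_3] = [v_2,v_3] − [v_1,v_3] + [v_1,v_2],
  ∂[v_1,v_2,v_5] = [v_2,v_5] − [v_1,v_5] + [v_1,v_2].
This gives a 12×8 integer matrix of rank 7; reducing to Smith normal form yields diagonal entries (1,1,1,1,1,1,1).

Computing H_k = (kernel of ∂_k) / (image of ∂_{k+1}):

  H_0: rank C_0 − rank ∂_1 = 6 − 5 = 1, and the invariant factors of ∂_1 are all 1, so H_0 = Z.
  H_1: rank ker ∂_1 − rank ∂_2 = (12 − 5) − 7 = 0, and the invariant factors of ∂_2 are all 1, so H_1 = 0.
  H_2: rank ker ∂_2 − rank ∂_3 = (8 − 7) − 0 = 1, and there is no ∂_3, so H_2 = Z.

(K is a triangulation of the 2-sphere S^2.)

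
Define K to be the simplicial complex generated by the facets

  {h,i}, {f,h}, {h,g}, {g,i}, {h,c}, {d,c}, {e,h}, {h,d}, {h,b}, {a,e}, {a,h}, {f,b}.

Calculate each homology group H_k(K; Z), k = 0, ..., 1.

Order the vertices as a < b < c < d < e < f < g < h < i. Listing each simplex with vertices in this order, K has dimension 1 with simplices:

  0-simplices (9): a, b, c, d, e, f, g, h, i
  1-simplices (12): ae, ah, bf, bh, cd, ch, dh, eh, fh, gh, gi, hi

Hence C_0 ≅ Z^9, C_1 ≅ Z^12.

∂_1: C_1 → C_0 is given by ∂[p,q] = [q] − [p].
The 9×12 boundary matrix has rank 8 and Smith normal form diag(1,1,1,1,1,1,1,1).

Computing H_k = (kernel of ∂_k) / (image of ∂_{k+1}):

  H_0: rank C_0 − rank ∂_1 = 9 − 8 = 1, and the invariant factors of ∂_1 are all 1, so H_0 ≅ Z.
  H_1: rank ker ∂_1 − rank ∂_2 = (12 − 8) − 0 = 4, and there is no ∂_2, so H_1 ≅ Z^4.

H_0 ≅ Z,  H_1 ≅ Z^4.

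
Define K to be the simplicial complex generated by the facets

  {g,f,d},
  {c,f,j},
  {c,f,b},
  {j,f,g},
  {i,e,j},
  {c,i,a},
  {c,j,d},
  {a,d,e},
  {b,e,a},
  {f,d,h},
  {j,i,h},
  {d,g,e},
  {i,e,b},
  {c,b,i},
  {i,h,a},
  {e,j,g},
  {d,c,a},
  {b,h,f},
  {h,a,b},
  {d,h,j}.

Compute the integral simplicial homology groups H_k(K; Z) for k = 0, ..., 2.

K has 10 vertices, 30 edges, 20 triangles.
rank ∂_0 = 0, rank ∂_1 = 9 ⇒ b_0 = 10 − 0 − 9 = 1; all invariant factors of ∂_1 are 1 so no torsion. So H_0 = Z.
rank ∂_1 = 9, rank ∂_2 = 20 ⇒ b_1 = 30 − 9 − 20 = 1; ∂_2 has invariant factor(s) [2] giving torsion. So H_1 = Z ⊕ Z/2.
rank ∂_2 = 20, rank ∂_3 = 0 ⇒ b_2 = 20 − 20 − 0 = 0. So H_2 = 0.

H_0 ≅ Z,  H_1 ≅ Z ⊕ Z/2,  H_2 = 0.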